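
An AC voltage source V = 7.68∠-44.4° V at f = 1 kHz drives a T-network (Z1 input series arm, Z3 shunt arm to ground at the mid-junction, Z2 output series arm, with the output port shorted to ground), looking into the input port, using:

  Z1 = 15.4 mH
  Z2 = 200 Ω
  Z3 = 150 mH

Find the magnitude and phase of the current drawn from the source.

Step 1 — Angular frequency: ω = 2π·f = 2π·1000 = 6283 rad/s.
Step 2 — Component impedances:
  Z1: Z = jωL = j·6283·0.0154 = 0 + j96.76 Ω
  Z2: Z = R = 200 Ω
  Z3: Z = jωL = j·6283·0.15 = 0 + j942.5 Ω
Step 3 — With the output port shorted to ground, the output series arm Z2 runs from the junction to ground; the shunt arm Z3 also runs from the junction to ground. They appear in parallel: Z3 || Z2 = 191.4 + j40.61 Ω.
Step 4 — Series with input arm Z1: Z_in = Z1 + (Z3 || Z2) = 191.4 + j137.4 Ω = 235.6∠35.7° Ω.
Step 5 — Source phasor: V = 7.68∠-44.4° V = 5.487 - j5.373 V.
Step 6 — Ohm's law: I = V / Z_total = (5.487 - j5.373) / (191.4 + j137.4) = 0.005621 - j0.03211 A.
Step 7 — Convert to polar: |I| = 0.0326 A, ∠I = -80.1°.

I = 0.0326∠-80.1° A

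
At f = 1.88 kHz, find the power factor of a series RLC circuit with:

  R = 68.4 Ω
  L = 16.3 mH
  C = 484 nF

Step 1 — Angular frequency: ω = 2π·f = 2π·1880 = 1.181e+04 rad/s.
Step 2 — Component impedances:
  R: Z = R = 68.4 Ω
  L: Z = jωL = j·1.181e+04·0.0163 = 0 + j192.5 Ω
  C: Z = 1/(jωC) = -j/(ω·C) = 0 - j174.9 Ω
Step 3 — Series combination: Z_total = R + L + C = 68.4 + j17.63 Ω = 70.64∠14.5° Ω.
Step 4 — Power factor: PF = cos(φ) = Re(Z)/|Z| = 68.4/70.64 = 0.9683.
Step 5 — Type: Im(Z) = 17.63 ⇒ lagging (phase φ = 14.5°).

PF = 0.9683 (lagging, φ = 14.5°)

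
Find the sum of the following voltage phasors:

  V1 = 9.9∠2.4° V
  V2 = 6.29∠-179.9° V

Step 1 — Convert each phasor to rectangular form:
  V1 = 9.9·(cos(2.4°) + j·sin(2.4°)) = 9.891 + j0.4146 V
  V2 = 6.29·(cos(-179.9°) + j·sin(-179.9°)) = -6.29 - j0.01098 V
Step 2 — Sum components: V_total = 3.601 + j0.4036 V.
Step 3 — Convert to polar: |V_total| = 3.624 V, ∠V_total = 6.4°.

V_total = 3.624∠6.4° V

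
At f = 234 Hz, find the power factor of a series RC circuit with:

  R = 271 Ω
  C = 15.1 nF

Step 1 — Angular frequency: ω = 2π·f = 2π·234 = 1470 rad/s.
Step 2 — Component impedances:
  R: Z = R = 271 Ω
  C: Z = 1/(jωC) = -j/(ω·C) = 0 - j4.504e+04 Ω
Step 3 — Series combination: Z_total = R + C = 271 - j4.504e+04 Ω = 4.504e+04∠-89.7° Ω.
Step 4 — Power factor: PF = cos(φ) = Re(Z)/|Z| = 271/45044 = 0.006016.
Step 5 — Type: Im(Z) = -4.504e+04 ⇒ leading (phase φ = -89.7°).

PF = 0.006016 (leading, φ = -89.7°)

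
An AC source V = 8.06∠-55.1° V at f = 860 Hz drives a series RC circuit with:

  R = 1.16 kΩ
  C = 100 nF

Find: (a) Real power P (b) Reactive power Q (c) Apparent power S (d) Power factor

Step 1 — Angular frequency: ω = 2π·f = 2π·860 = 5404 rad/s.
Step 2 — Component impedances:
  R: Z = R = 1160 Ω
  C: Z = 1/(jωC) = -j/(ω·C) = 0 - j1851 Ω
Step 3 — Series combination: Z_total = R + C = 1160 - j1851 Ω = 2184∠-57.9° Ω.
Step 4 — Source phasor: V = 8.06∠-55.1° V = 4.611 - j6.61 V.
Step 5 — Current: I = V / Z = 0.003686 + j0.0001816 A = 0.00369∠2.8° A.
Step 6 — Complex power: S = V·I* = 0.0158 - j0.0252 VA.
Step 7 — Real power: P = Re(S) = 0.0158 W.
Step 8 — Reactive power: Q = Im(S) = -0.0252 VAR.
Step 9 — Apparent power: |S| = 0.02974 VA.
Step 10 — Power factor: PF = P/|S| = 0.5311 (leading).

(a) P = 0.0158 W  (b) Q = -0.0252 VAR  (c) S = 0.02974 VA  (d) PF = 0.5311 (leading)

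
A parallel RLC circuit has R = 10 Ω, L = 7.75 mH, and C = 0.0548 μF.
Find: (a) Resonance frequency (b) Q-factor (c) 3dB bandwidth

Step 1 — Resonance: ω₀ = 1/√(LC) = 1/√(0.00775·5.48e-08) = 4.852e+04 rad/s.
Step 2 — f₀ = ω₀/(2π) = 7723 Hz.
Step 3 — Parallel Q: Q = R/(ω₀L) = 10/(4.852e+04·0.00775) = 0.02659.
Step 4 — Bandwidth: Δω = ω₀/Q = 1.825e+06 rad/s; BW = Δω/(2π) = 2.904e+05 Hz.

(a) f₀ = 7723 Hz  (b) Q = 0.02659  (c) BW = 2.904e+05 Hz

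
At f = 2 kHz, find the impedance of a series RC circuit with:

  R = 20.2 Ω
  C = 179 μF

Step 1 — Angular frequency: ω = 2π·f = 2π·2000 = 1.257e+04 rad/s.
Step 2 — Component impedances:
  R: Z = R = 20.2 Ω
  C: Z = 1/(jωC) = -j/(ω·C) = 0 - j0.4446 Ω
Step 3 — Series combination: Z_total = R + C = 20.2 - j0.4446 Ω = 20.2∠-1.3° Ω.

Z = 20.2 - j0.4446 Ω = 20.2∠-1.3° Ω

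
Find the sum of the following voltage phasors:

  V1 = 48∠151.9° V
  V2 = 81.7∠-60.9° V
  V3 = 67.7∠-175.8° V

Step 1 — Convert each phasor to rectangular form:
  V1 = 48·(cos(151.9°) + j·sin(151.9°)) = -42.34 + j22.61 V
  V2 = 81.7·(cos(-60.9°) + j·sin(-60.9°)) = 39.73 - j71.39 V
  V3 = 67.7·(cos(-175.8°) + j·sin(-175.8°)) = -67.52 - j4.958 V
Step 2 — Sum components: V_total = -70.13 - j53.74 V.
Step 3 — Convert to polar: |V_total| = 88.35 V, ∠V_total = -142.5°.

V_total = 88.35∠-142.5° V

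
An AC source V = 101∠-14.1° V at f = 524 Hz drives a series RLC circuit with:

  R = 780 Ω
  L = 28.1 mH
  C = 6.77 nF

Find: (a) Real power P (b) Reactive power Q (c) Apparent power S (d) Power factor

Step 1 — Angular frequency: ω = 2π·f = 2π·524 = 3292 rad/s.
Step 2 — Component impedances:
  R: Z = R = 780 Ω
  L: Z = jωL = j·3292·0.0281 = 0 + j92.52 Ω
  C: Z = 1/(jωC) = -j/(ω·C) = 0 - j4.486e+04 Ω
Step 3 — Series combination: Z_total = R + L + C = 780 - j4.477e+04 Ω = 4.478e+04∠-89.0° Ω.
Step 4 — Source phasor: V = 101∠-14.1° V = 97.96 - j24.61 V.
Step 5 — Current: I = V / Z = 0.0005875 + j0.002178 A = 0.002256∠74.9° A.
Step 6 — Complex power: S = V·I* = 0.003968 - j0.2278 VA.
Step 7 — Real power: P = Re(S) = 0.003968 W.
Step 8 — Reactive power: Q = Im(S) = -0.2278 VAR.
Step 9 — Apparent power: |S| = 0.2278 VA.
Step 10 — Power factor: PF = P/|S| = 0.01742 (leading).

(a) P = 0.003968 W  (b) Q = -0.2278 VAR  (c) S = 0.2278 VA  (d) PF = 0.01742 (leading)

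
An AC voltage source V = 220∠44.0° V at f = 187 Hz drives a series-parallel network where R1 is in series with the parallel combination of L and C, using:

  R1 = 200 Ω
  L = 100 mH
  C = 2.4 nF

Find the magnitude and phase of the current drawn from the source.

Step 1 — Angular frequency: ω = 2π·f = 2π·187 = 1175 rad/s.
Step 2 — Component impedances:
  R1: Z = R = 200 Ω
  L: Z = jωL = j·1175·0.1 = 0 + j117.5 Ω
  C: Z = 1/(jωC) = -j/(ω·C) = 0 - j3.546e+05 Ω
Step 3 — Parallel branch: L || C = 1/(1/L + 1/C) = 0 + j117.5 Ω.
Step 4 — Series with R1: Z_total = R1 + (L || C) = 200 + j117.5 Ω = 232∠30.4° Ω.
Step 5 — Source phasor: V = 220∠44.0° V = 158.3 + j152.8 V.
Step 6 — Ohm's law: I = V / Z_total = (158.3 + j152.8) / (200 + j117.5) = 0.9219 + j0.2223 A.
Step 7 — Convert to polar: |I| = 0.9484 A, ∠I = 13.6°.

I = 0.9484∠13.6° A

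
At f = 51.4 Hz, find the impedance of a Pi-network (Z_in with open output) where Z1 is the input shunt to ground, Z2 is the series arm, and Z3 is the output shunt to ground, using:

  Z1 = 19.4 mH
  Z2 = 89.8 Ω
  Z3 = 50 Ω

Step 1 — Angular frequency: ω = 2π·f = 2π·51.4 = 323 rad/s.
Step 2 — Component impedances:
  Z1: Z = jωL = j·323·0.0194 = 0 + j6.265 Ω
  Z2: Z = R = 89.8 Ω
  Z3: Z = R = 50 Ω
Step 3 — With open output, the series arm Z2 and the output shunt Z3 appear in series to ground: Z2 + Z3 = 139.8 Ω.
Step 4 — Parallel with input shunt Z1: Z_in = Z1 || (Z2 + Z3) = 0.2802 + j6.253 Ω = 6.259∠87.4° Ω.

Z = 0.2802 + j6.253 Ω = 6.259∠87.4° Ω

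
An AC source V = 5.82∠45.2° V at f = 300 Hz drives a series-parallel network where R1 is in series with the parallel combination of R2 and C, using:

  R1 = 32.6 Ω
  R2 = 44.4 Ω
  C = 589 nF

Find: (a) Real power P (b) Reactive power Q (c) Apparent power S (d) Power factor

Step 1 — Angular frequency: ω = 2π·f = 2π·300 = 1885 rad/s.
Step 2 — Component impedances:
  R1: Z = R = 32.6 Ω
  R2: Z = R = 44.4 Ω
  C: Z = 1/(jωC) = -j/(ω·C) = 0 - j900.7 Ω
Step 3 — Parallel branch: R2 || C = 1/(1/R2 + 1/C) = 44.29 - j2.183 Ω.
Step 4 — Series with R1: Z_total = R1 + (R2 || C) = 76.89 - j2.183 Ω = 76.92∠-1.6° Ω.
Step 5 — Source phasor: V = 5.82∠45.2° V = 4.101 + j4.13 V.
Step 6 — Current: I = V / Z = 0.05177 + j0.05518 A = 0.07566∠46.8° A.
Step 7 — Complex power: S = V·I* = 0.4402 - j0.0125 VA.
Step 8 — Real power: P = Re(S) = 0.4402 W.
Step 9 — Reactive power: Q = Im(S) = -0.0125 VAR.
Step 10 — Apparent power: |S| = 0.4403 VA.
Step 11 — Power factor: PF = P/|S| = 0.9996 (leading).

(a) P = 0.4402 W  (b) Q = -0.0125 VAR  (c) S = 0.4403 VA  (d) PF = 0.9996 (leading)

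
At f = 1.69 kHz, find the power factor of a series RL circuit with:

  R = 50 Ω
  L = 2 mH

Step 1 — Angular frequency: ω = 2π·f = 2π·1690 = 1.062e+04 rad/s.
Step 2 — Component impedances:
  R: Z = R = 50 Ω
  L: Z = jωL = j·1.062e+04·0.002 = 0 + j21.24 Ω
Step 3 — Series combination: Z_total = R + L = 50 + j21.24 Ω = 54.32∠23.0° Ω.
Step 4 — Power factor: PF = cos(φ) = Re(Z)/|Z| = 50/54.323 = 0.9204.
Step 5 — Type: Im(Z) = 21.24 ⇒ lagging (phase φ = 23.0°).

PF = 0.9204 (lagging, φ = 23.0°)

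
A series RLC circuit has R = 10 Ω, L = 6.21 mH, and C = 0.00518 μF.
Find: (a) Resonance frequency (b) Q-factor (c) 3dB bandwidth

Step 1 — Resonance condition Im(Z)=0 gives ω₀ = 1/√(LC).
Step 2 — ω₀ = 1/√(0.00621·5.18e-09) = 1.763e+05 rad/s.
Step 3 — f₀ = ω₀/(2π) = 2.806e+04 Hz.
Step 4 — Series Q: Q = ω₀L/R = 1.763e+05·0.00621/10 = 109.5.
Step 5 — 3dB bandwidth: Δω = ω₀/Q = 1610 rad/s; BW = Δω/(2π) = 256.3 Hz.

(a) f₀ = 2.806e+04 Hz  (b) Q = 109.5  (c) BW = 256.3 Hz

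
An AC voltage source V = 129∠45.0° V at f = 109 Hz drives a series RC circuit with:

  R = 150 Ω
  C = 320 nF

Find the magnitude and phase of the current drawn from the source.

Step 1 — Angular frequency: ω = 2π·f = 2π·109 = 684.9 rad/s.
Step 2 — Component impedances:
  R: Z = R = 150 Ω
  C: Z = 1/(jωC) = -j/(ω·C) = 0 - j4563 Ω
Step 3 — Series combination: Z_total = R + C = 150 - j4563 Ω = 4565∠-88.1° Ω.
Step 4 — Source phasor: V = 129∠45.0° V = 91.22 + j91.22 V.
Step 5 — Ohm's law: I = V / Z_total = (91.22 + j91.22) / (150 - j4563) = -0.01931 + j0.02063 A.
Step 6 — Convert to polar: |I| = 0.02826 A, ∠I = 133.1°.

I = 0.02826∠133.1° A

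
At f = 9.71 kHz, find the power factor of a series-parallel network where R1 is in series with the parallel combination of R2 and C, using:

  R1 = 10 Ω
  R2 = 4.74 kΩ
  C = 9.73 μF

Step 1 — Angular frequency: ω = 2π·f = 2π·9710 = 6.101e+04 rad/s.
Step 2 — Component impedances:
  R1: Z = R = 10 Ω
  R2: Z = R = 4740 Ω
  C: Z = 1/(jωC) = -j/(ω·C) = 0 - j1.685 Ω
Step 3 — Parallel branch: R2 || C = 1/(1/R2 + 1/C) = 0.0005987 - j1.685 Ω.
Step 4 — Series with R1: Z_total = R1 + (R2 || C) = 10 - j1.685 Ω = 10.14∠-9.6° Ω.
Step 5 — Power factor: PF = cos(φ) = Re(Z)/|Z| = 10.0006/10.1415 = 0.9861.
Step 6 — Type: Im(Z) = -1.685 ⇒ leading (phase φ = -9.6°).

PF = 0.9861 (leading, φ = -9.6°)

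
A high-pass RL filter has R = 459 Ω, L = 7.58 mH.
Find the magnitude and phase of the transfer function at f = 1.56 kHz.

Step 1 — Angular frequency: ω = 2π·1560 = 9802 rad/s.
Step 2 — Transfer function: H(jω) = jωL/(R + jωL).
Step 3 — Numerator jωL = j·74.3; denominator R + jωL = 459 + j74.3.
Step 4 — H = 0.02553 + j0.1577.
Step 5 — Magnitude: |H| = 0.1598 (-15.9 dB); phase: φ = 80.8°.

|H| = 0.1598 (-15.9 dB), φ = 80.8°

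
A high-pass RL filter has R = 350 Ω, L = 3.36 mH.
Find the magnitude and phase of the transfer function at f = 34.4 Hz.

Step 1 — Angular frequency: ω = 2π·34.4 = 216.1 rad/s.
Step 2 — Transfer function: H(jω) = jωL/(R + jωL).
Step 3 — Numerator jωL = j·0.7262; denominator R + jωL = 350 + j0.7262.
Step 4 — H = 4.305e-06 + j0.002075.
Step 5 — Magnitude: |H| = 0.002075 (-53.7 dB); phase: φ = 89.9°.

|H| = 0.002075 (-53.7 dB), φ = 89.9°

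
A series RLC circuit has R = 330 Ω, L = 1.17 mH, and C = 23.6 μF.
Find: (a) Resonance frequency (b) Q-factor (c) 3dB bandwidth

Step 1 — Resonance condition Im(Z)=0 gives ω₀ = 1/√(LC).
Step 2 — ω₀ = 1/√(0.00117·2.36e-05) = 6018 rad/s.
Step 3 — f₀ = ω₀/(2π) = 957.8 Hz.
Step 4 — Series Q: Q = ω₀L/R = 6018·0.00117/330 = 0.02134.
Step 5 — 3dB bandwidth: Δω = ω₀/Q = 2.821e+05 rad/s; BW = Δω/(2π) = 4.489e+04 Hz.

(a) f₀ = 957.8 Hz  (b) Q = 0.02134  (c) BW = 4.489e+04 Hz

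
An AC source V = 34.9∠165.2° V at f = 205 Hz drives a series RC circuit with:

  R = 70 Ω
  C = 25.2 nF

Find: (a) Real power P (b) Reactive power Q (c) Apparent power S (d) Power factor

Step 1 — Angular frequency: ω = 2π·f = 2π·205 = 1288 rad/s.
Step 2 — Component impedances:
  R: Z = R = 70 Ω
  C: Z = 1/(jωC) = -j/(ω·C) = 0 - j3.081e+04 Ω
Step 3 — Series combination: Z_total = R + C = 70 - j3.081e+04 Ω = 3.081e+04∠-89.9° Ω.
Step 4 — Source phasor: V = 34.9∠165.2° V = -33.74 + j8.915 V.
Step 5 — Current: I = V / Z = -0.0002919 - j0.001095 A = 0.001133∠-104.9° A.
Step 6 — Complex power: S = V·I* = 8.983e-05 - j0.03954 VA.
Step 7 — Real power: P = Re(S) = 8.983e-05 W.
Step 8 — Reactive power: Q = Im(S) = -0.03954 VAR.
Step 9 — Apparent power: |S| = 0.03954 VA.
Step 10 — Power factor: PF = P/|S| = 0.002272 (leading).

(a) P = 8.983e-05 W  (b) Q = -0.03954 VAR  (c) S = 0.03954 VA  (d) PF = 0.002272 (leading)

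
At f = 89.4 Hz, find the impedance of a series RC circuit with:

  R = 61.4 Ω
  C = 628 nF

Step 1 — Angular frequency: ω = 2π·f = 2π·89.4 = 561.7 rad/s.
Step 2 — Component impedances:
  R: Z = R = 61.4 Ω
  C: Z = 1/(jωC) = -j/(ω·C) = 0 - j2835 Ω
Step 3 — Series combination: Z_total = R + C = 61.4 - j2835 Ω = 2835∠-88.8° Ω.

Z = 61.4 - j2835 Ω = 2835∠-88.8° Ω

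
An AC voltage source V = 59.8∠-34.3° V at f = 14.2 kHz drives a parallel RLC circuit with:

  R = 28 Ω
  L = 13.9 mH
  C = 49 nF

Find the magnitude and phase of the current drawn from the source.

Step 1 — Angular frequency: ω = 2π·f = 2π·1.42e+04 = 8.922e+04 rad/s.
Step 2 — Component impedances:
  R: Z = R = 28 Ω
  L: Z = jωL = j·8.922e+04·0.0139 = 0 + j1240 Ω
  C: Z = 1/(jωC) = -j/(ω·C) = 0 - j228.7 Ω
Step 3 — Parallel combination: 1/Z_total = 1/R + 1/L + 1/C; Z_total = 27.72 - j2.768 Ω = 27.86∠-5.7° Ω.
Step 4 — Source phasor: V = 59.8∠-34.3° V = 49.4 - j33.7 V.
Step 5 — Ohm's law: I = V / Z_total = (49.4 - j33.7) / (27.72 - j2.768) = 1.884 - j1.027 A.
Step 6 — Convert to polar: |I| = 2.146 A, ∠I = -28.6°.

I = 2.146∠-28.6° A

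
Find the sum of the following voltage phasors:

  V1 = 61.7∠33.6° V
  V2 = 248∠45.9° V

Step 1 — Convert each phasor to rectangular form:
  V1 = 61.7·(cos(33.6°) + j·sin(33.6°)) = 51.39 + j34.14 V
  V2 = 248·(cos(45.9°) + j·sin(45.9°)) = 172.6 + j178.1 V
Step 2 — Sum components: V_total = 224 + j212.2 V.
Step 3 — Convert to polar: |V_total| = 308.6 V, ∠V_total = 43.5°.

V_total = 308.6∠43.5° V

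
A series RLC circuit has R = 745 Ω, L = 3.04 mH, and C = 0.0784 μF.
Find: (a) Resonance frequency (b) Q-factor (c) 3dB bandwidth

Step 1 — Resonance: ω₀ = 1/√(LC) = 1/√(0.00304·7.84e-08) = 6.477e+04 rad/s.
Step 2 — f₀ = ω₀/(2π) = 1.031e+04 Hz.
Step 3 — Series Q: Q = ω₀L/R = 6.477e+04·0.00304/745 = 0.2643.
Step 4 — Bandwidth: Δω = ω₀/Q = 2.451e+05 rad/s; BW = Δω/(2π) = 3.9e+04 Hz.

(a) f₀ = 1.031e+04 Hz  (b) Q = 0.2643  (c) BW = 3.9e+04 Hz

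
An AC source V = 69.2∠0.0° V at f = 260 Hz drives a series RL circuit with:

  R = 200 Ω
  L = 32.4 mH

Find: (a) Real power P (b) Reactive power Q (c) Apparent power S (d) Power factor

Step 1 — Angular frequency: ω = 2π·f = 2π·260 = 1634 rad/s.
Step 2 — Component impedances:
  R: Z = R = 200 Ω
  L: Z = jωL = j·1634·0.0324 = 0 + j52.93 Ω
Step 3 — Series combination: Z_total = R + L = 200 + j52.93 Ω = 206.9∠14.8° Ω.
Step 4 — Source phasor: V = 69.2∠0.0° V = 69.2 V.
Step 5 — Current: I = V / Z = 0.3234 - j0.08557 A = 0.3345∠-14.8° A.
Step 6 — Complex power: S = V·I* = 22.38 + j5.922 VA.
Step 7 — Real power: P = Re(S) = 22.38 W.
Step 8 — Reactive power: Q = Im(S) = 5.922 VAR.
Step 9 — Apparent power: |S| = 23.15 VA.
Step 10 — Power factor: PF = P/|S| = 0.9667 (lagging).

(a) P = 22.38 W  (b) Q = 5.922 VAR  (c) S = 23.15 VA  (d) PF = 0.9667 (lagging)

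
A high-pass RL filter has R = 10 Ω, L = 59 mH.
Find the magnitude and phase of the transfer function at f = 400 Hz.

Step 1 — Angular frequency: ω = 2π·400 = 2513 rad/s.
Step 2 — Transfer function: H(jω) = jωL/(R + jωL).
Step 3 — Numerator jωL = j·148.3; denominator R + jωL = 10 + j148.3.
Step 4 — H = 0.9955 + j0.06713.
Step 5 — Magnitude: |H| = 0.9977 (-0.0 dB); phase: φ = 3.9°.

|H| = 0.9977 (-0.0 dB), φ = 3.9°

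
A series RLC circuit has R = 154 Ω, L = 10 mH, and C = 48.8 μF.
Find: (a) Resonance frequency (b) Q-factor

Step 1 — Resonance condition Im(Z)=0 gives ω₀ = 1/√(LC).
Step 2 — ω₀ = 1/√(0.01·4.88e-05) = 1431 rad/s.
Step 3 — f₀ = ω₀/(2π) = 227.8 Hz.
Step 4 — Series Q: Q = ω₀L/R = 1431·0.01/154 = 0.09295.

(a) f₀ = 227.8 Hz  (b) Q = 0.09295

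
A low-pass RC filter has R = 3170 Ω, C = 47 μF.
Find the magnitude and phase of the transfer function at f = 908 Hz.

Step 1 — Angular frequency: ω = 2π·908 = 5705 rad/s.
Step 2 — Transfer function: H(jω) = 1/(1 + jωRC).
Step 3 — Denominator: 1 + jωRC = 1 + j·5705·3170·4.7e-05 = 1 + j850.
Step 4 — H = 1.384e-06 - j0.001176.
Step 5 — Magnitude: |H| = 0.001176 (-58.6 dB); phase: φ = -89.9°.

|H| = 0.001176 (-58.6 dB), φ = -89.9°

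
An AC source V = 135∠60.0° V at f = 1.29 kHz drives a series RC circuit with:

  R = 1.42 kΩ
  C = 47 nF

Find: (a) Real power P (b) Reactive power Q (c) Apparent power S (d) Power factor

Step 1 — Angular frequency: ω = 2π·f = 2π·1290 = 8105 rad/s.
Step 2 — Component impedances:
  R: Z = R = 1420 Ω
  C: Z = 1/(jωC) = -j/(ω·C) = 0 - j2625 Ω
Step 3 — Series combination: Z_total = R + C = 1420 - j2625 Ω = 2984∠-61.6° Ω.
Step 4 — Source phasor: V = 135∠60.0° V = 67.5 + j116.9 V.
Step 5 — Current: I = V / Z = -0.02369 + j0.03853 A = 0.04523∠121.6° A.
Step 6 — Complex power: S = V·I* = 2.905 - j5.371 VA.
Step 7 — Real power: P = Re(S) = 2.905 W.
Step 8 — Reactive power: Q = Im(S) = -5.371 VAR.
Step 9 — Apparent power: |S| = 6.107 VA.
Step 10 — Power factor: PF = P/|S| = 0.4758 (leading).

(a) P = 2.905 W  (b) Q = -5.371 VAR  (c) S = 6.107 VA  (d) PF = 0.4758 (leading)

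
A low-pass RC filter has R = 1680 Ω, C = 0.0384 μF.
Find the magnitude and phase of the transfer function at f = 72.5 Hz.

Step 1 — Angular frequency: ω = 2π·72.5 = 455.5 rad/s.
Step 2 — Transfer function: H(jω) = 1/(1 + jωRC).
Step 3 — Denominator: 1 + jωRC = 1 + j·455.5·1680·3.84e-08 = 1 + j0.02939.
Step 4 — H = 0.9991 - j0.02936.
Step 5 — Magnitude: |H| = 0.9996 (-0.0 dB); phase: φ = -1.7°.

|H| = 0.9996 (-0.0 dB), φ = -1.7°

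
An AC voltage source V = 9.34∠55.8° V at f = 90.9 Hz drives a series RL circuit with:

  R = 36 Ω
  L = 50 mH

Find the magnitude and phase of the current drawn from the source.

Step 1 — Angular frequency: ω = 2π·f = 2π·90.9 = 571.1 rad/s.
Step 2 — Component impedances:
  R: Z = R = 36 Ω
  L: Z = jωL = j·571.1·0.05 = 0 + j28.56 Ω
Step 3 — Series combination: Z_total = R + L = 36 + j28.56 Ω = 45.95∠38.4° Ω.
Step 4 — Source phasor: V = 9.34∠55.8° V = 5.25 + j7.725 V.
Step 5 — Ohm's law: I = V / Z_total = (5.25 + j7.725) / (36 + j28.56) = 0.194 + j0.0607 A.
Step 6 — Convert to polar: |I| = 0.2033 A, ∠I = 17.4°.

I = 0.2033∠17.4° A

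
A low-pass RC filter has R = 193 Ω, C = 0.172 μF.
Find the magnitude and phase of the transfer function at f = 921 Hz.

Step 1 — Angular frequency: ω = 2π·921 = 5787 rad/s.
Step 2 — Transfer function: H(jω) = 1/(1 + jωRC).
Step 3 — Denominator: 1 + jωRC = 1 + j·5787·193·1.72e-07 = 1 + j0.1921.
Step 4 — H = 0.9644 - j0.1853.
Step 5 — Magnitude: |H| = 0.982 (-0.2 dB); phase: φ = -10.9°.

|H| = 0.982 (-0.2 dB), φ = -10.9°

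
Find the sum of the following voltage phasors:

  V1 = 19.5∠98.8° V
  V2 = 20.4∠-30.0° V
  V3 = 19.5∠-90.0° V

Step 1 — Convert each phasor to rectangular form:
  V1 = 19.5·(cos(98.8°) + j·sin(98.8°)) = -2.983 + j19.27 V
  V2 = 20.4·(cos(-30.0°) + j·sin(-30.0°)) = 17.67 - j10.2 V
  V3 = 19.5·(cos(-90.0°) + j·sin(-90.0°)) = 0 - j19.5 V
Step 2 — Sum components: V_total = 14.68 - j10.43 V.
Step 3 — Convert to polar: |V_total| = 18.01 V, ∠V_total = -35.4°.

V_total = 18.01∠-35.4° V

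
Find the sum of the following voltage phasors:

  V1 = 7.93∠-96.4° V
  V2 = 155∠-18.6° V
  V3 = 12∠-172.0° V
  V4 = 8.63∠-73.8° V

Step 1 — Convert each phasor to rectangular form:
  V1 = 7.93·(cos(-96.4°) + j·sin(-96.4°)) = -0.8839 - j7.881 V
  V2 = 155·(cos(-18.6°) + j·sin(-18.6°)) = 146.9 - j49.44 V
  V3 = 12·(cos(-172.0°) + j·sin(-172.0°)) = -11.88 - j1.67 V
  V4 = 8.63·(cos(-73.8°) + j·sin(-73.8°)) = 2.408 - j8.287 V
Step 2 — Sum components: V_total = 136.5 - j67.28 V.
Step 3 — Convert to polar: |V_total| = 152.2 V, ∠V_total = -26.2°.

V_total = 152.2∠-26.2° V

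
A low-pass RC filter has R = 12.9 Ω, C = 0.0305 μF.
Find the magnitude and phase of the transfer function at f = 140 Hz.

Step 1 — Angular frequency: ω = 2π·140 = 879.6 rad/s.
Step 2 — Transfer function: H(jω) = 1/(1 + jωRC).
Step 3 — Denominator: 1 + jωRC = 1 + j·879.6·12.9·3.05e-08 = 1 + j0.0003461.
Step 4 — H = 1 - j0.0003461.
Step 5 — Magnitude: |H| = 1 (-0.0 dB); phase: φ = -0.0°.

|H| = 1 (-0.0 dB), φ = -0.0°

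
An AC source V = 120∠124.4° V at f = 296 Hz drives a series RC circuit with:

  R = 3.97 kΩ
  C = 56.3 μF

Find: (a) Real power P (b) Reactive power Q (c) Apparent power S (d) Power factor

Step 1 — Angular frequency: ω = 2π·f = 2π·296 = 1860 rad/s.
Step 2 — Component impedances:
  R: Z = R = 3970 Ω
  C: Z = 1/(jωC) = -j/(ω·C) = 0 - j9.55 Ω
Step 3 — Series combination: Z_total = R + C = 3970 - j9.55 Ω = 3970∠-0.1° Ω.
Step 4 — Source phasor: V = 120∠124.4° V = -67.8 + j99.01 V.
Step 5 — Current: I = V / Z = -0.01714 + j0.0249 A = 0.03023∠124.5° A.
Step 6 — Complex power: S = V·I* = 3.627 - j0.008726 VA.
Step 7 — Real power: P = Re(S) = 3.627 W.
Step 8 — Reactive power: Q = Im(S) = -0.008726 VAR.
Step 9 — Apparent power: |S| = 3.627 VA.
Step 10 — Power factor: PF = P/|S| = 1 (leading).

(a) P = 3.627 W  (b) Q = -0.008726 VAR  (c) S = 3.627 VA  (d) PF = 1 (leading)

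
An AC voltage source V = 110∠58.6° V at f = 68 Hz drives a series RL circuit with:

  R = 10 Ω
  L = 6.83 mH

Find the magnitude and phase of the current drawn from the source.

Step 1 — Angular frequency: ω = 2π·f = 2π·68 = 427.3 rad/s.
Step 2 — Component impedances:
  R: Z = R = 10 Ω
  L: Z = jωL = j·427.3·0.00683 = 0 + j2.918 Ω
Step 3 — Series combination: Z_total = R + L = 10 + j2.918 Ω = 10.42∠16.3° Ω.
Step 4 — Source phasor: V = 110∠58.6° V = 57.31 + j93.89 V.
Step 5 — Ohm's law: I = V / Z_total = (57.31 + j93.89) / (10 + j2.918) = 7.806 + j7.111 A.
Step 6 — Convert to polar: |I| = 10.56 A, ∠I = 42.3°.

I = 10.56∠42.3° A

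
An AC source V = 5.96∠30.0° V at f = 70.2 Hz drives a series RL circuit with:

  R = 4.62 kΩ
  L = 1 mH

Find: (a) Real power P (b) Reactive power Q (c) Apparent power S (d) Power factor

Step 1 — Angular frequency: ω = 2π·f = 2π·70.2 = 441.1 rad/s.
Step 2 — Component impedances:
  R: Z = R = 4620 Ω
  L: Z = jωL = j·441.1·0.001 = 0 + j0.4411 Ω
Step 3 — Series combination: Z_total = R + L = 4620 + j0.4411 Ω = 4620∠0.0° Ω.
Step 4 — Source phasor: V = 5.96∠30.0° V = 5.162 + j2.98 V.
Step 5 — Current: I = V / Z = 0.001117 + j0.0006449 A = 0.00129∠30.0° A.
Step 6 — Complex power: S = V·I* = 0.007689 + j7.34e-07 VA.
Step 7 — Real power: P = Re(S) = 0.007689 W.
Step 8 — Reactive power: Q = Im(S) = 7.34e-07 VAR.
Step 9 — Apparent power: |S| = 0.007689 VA.
Step 10 — Power factor: PF = P/|S| = 1 (lagging).

(a) P = 0.007689 W  (b) Q = 7.34e-07 VAR  (c) S = 0.007689 VA  (d) PF = 1 (lagging)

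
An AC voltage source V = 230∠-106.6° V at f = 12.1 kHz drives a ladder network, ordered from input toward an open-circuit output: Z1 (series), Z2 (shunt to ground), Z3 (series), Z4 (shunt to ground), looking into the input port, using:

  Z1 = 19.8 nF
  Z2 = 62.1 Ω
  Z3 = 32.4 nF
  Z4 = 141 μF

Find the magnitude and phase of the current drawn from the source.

Step 1 — Angular frequency: ω = 2π·f = 2π·1.21e+04 = 7.603e+04 rad/s.
Step 2 — Component impedances:
  Z1: Z = 1/(jωC) = -j/(ω·C) = 0 - j664.3 Ω
  Z2: Z = R = 62.1 Ω
  Z3: Z = 1/(jωC) = -j/(ω·C) = 0 - j406 Ω
  Z4: Z = 1/(jωC) = -j/(ω·C) = 0 - j0.09329 Ω
Step 3 — Ladder network (open output): work backward from the far end, alternating series and parallel combinations. Z_in = 60.68 - j673.6 Ω = 676.3∠-84.9° Ω.
Step 4 — Source phasor: V = 230∠-106.6° V = -65.71 - j220.4 V.
Step 5 — Ohm's law: I = V / Z_total = (-65.71 - j220.4) / (60.68 - j673.6) = 0.3159 - j0.126 A.
Step 6 — Convert to polar: |I| = 0.3401 A, ∠I = -21.7°.

I = 0.3401∠-21.7° A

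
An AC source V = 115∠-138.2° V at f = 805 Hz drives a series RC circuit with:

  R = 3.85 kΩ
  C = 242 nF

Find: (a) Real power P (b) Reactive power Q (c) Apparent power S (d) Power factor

Step 1 — Angular frequency: ω = 2π·f = 2π·805 = 5058 rad/s.
Step 2 — Component impedances:
  R: Z = R = 3850 Ω
  C: Z = 1/(jωC) = -j/(ω·C) = 0 - j817 Ω
Step 3 — Series combination: Z_total = R + C = 3850 - j817 Ω = 3936∠-12.0° Ω.
Step 4 — Source phasor: V = 115∠-138.2° V = -85.73 - j76.65 V.
Step 5 — Current: I = V / Z = -0.01727 - j0.02357 A = 0.02922∠-126.2° A.
Step 6 — Complex power: S = V·I* = 3.287 - j0.6975 VA.
Step 7 — Real power: P = Re(S) = 3.287 W.
Step 8 — Reactive power: Q = Im(S) = -0.6975 VAR.
Step 9 — Apparent power: |S| = 3.36 VA.
Step 10 — Power factor: PF = P/|S| = 0.9782 (leading).

(a) P = 3.287 W  (b) Q = -0.6975 VAR  (c) S = 3.36 VA  (d) PF = 0.9782 (leading)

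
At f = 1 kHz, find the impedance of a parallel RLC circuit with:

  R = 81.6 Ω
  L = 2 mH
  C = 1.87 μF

Step 1 — Angular frequency: ω = 2π·f = 2π·1000 = 6283 rad/s.
Step 2 — Component impedances:
  R: Z = R = 81.6 Ω
  L: Z = jωL = j·6283·0.002 = 0 + j12.57 Ω
  C: Z = 1/(jωC) = -j/(ω·C) = 0 - j85.11 Ω
Step 3 — Parallel combination: 1/Z_total = 1/R + 1/L + 1/C; Z_total = 2.58 + j14.28 Ω = 14.51∠79.8° Ω.

Z = 2.58 + j14.28 Ω = 14.51∠79.8° Ω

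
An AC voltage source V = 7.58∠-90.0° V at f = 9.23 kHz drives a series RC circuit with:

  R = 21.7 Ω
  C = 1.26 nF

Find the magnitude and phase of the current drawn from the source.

Step 1 — Angular frequency: ω = 2π·f = 2π·9230 = 5.799e+04 rad/s.
Step 2 — Component impedances:
  R: Z = R = 21.7 Ω
  C: Z = 1/(jωC) = -j/(ω·C) = 0 - j1.369e+04 Ω
Step 3 — Series combination: Z_total = R + C = 21.7 - j1.369e+04 Ω = 1.369e+04∠-89.9° Ω.
Step 4 — Source phasor: V = 7.58∠-90.0° V = 0 - j7.58 V.
Step 5 — Ohm's law: I = V / Z_total = (0 - j7.58) / (21.7 - j1.369e+04) = 0.0005539 - j8.783e-07 A.
Step 6 — Convert to polar: |I| = 0.0005539 A, ∠I = -0.1°.

I = 0.0005539∠-0.1° A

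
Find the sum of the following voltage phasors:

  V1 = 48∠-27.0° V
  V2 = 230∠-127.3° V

Step 1 — Convert each phasor to rectangular form:
  V1 = 48·(cos(-27.0°) + j·sin(-27.0°)) = 42.77 - j21.79 V
  V2 = 230·(cos(-127.3°) + j·sin(-127.3°)) = -139.4 - j183 V
Step 2 — Sum components: V_total = -96.61 - j204.8 V.
Step 3 — Convert to polar: |V_total| = 226.4 V, ∠V_total = -115.3°.

V_total = 226.4∠-115.3° V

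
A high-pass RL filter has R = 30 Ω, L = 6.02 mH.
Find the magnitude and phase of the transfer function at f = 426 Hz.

Step 1 — Angular frequency: ω = 2π·426 = 2677 rad/s.
Step 2 — Transfer function: H(jω) = jωL/(R + jωL).
Step 3 — Numerator jωL = j·16.11; denominator R + jωL = 30 + j16.11.
Step 4 — H = 0.2239 + j0.4169.
Step 5 — Magnitude: |H| = 0.4732 (-6.5 dB); phase: φ = 61.8°.

|H| = 0.4732 (-6.5 dB), φ = 61.8°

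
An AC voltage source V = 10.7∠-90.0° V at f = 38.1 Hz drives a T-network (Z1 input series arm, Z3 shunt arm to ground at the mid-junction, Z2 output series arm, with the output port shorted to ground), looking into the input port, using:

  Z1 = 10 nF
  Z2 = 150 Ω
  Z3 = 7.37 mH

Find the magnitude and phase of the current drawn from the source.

Step 1 — Angular frequency: ω = 2π·f = 2π·38.1 = 239.4 rad/s.
Step 2 — Component impedances:
  Z1: Z = 1/(jωC) = -j/(ω·C) = 0 - j4.177e+05 Ω
  Z2: Z = R = 150 Ω
  Z3: Z = jωL = j·239.4·0.00737 = 0 + j1.764 Ω
Step 3 — With the output port shorted to ground, the output series arm Z2 runs from the junction to ground; the shunt arm Z3 also runs from the junction to ground. They appear in parallel: Z3 || Z2 = 0.02075 + j1.764 Ω.
Step 4 — Series with input arm Z1: Z_in = Z1 + (Z3 || Z2) = 0.02075 - j4.177e+05 Ω = 4.177e+05∠-90.0° Ω.
Step 5 — Source phasor: V = 10.7∠-90.0° V = 0 - j10.7 V.
Step 6 — Ohm's law: I = V / Z_total = (0 - j10.7) / (0.02075 - j4.177e+05) = 2.561e-05 - j1.272e-12 A.
Step 7 — Convert to polar: |I| = 2.561e-05 A, ∠I = -0.0°.

I = 2.561e-05∠-0.0° A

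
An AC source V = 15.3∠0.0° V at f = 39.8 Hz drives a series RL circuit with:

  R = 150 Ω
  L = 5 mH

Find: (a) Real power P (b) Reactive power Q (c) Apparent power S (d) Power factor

Step 1 — Angular frequency: ω = 2π·f = 2π·39.8 = 250.1 rad/s.
Step 2 — Component impedances:
  R: Z = R = 150 Ω
  L: Z = jωL = j·250.1·0.005 = 0 + j1.25 Ω
Step 3 — Series combination: Z_total = R + L = 150 + j1.25 Ω = 150∠0.5° Ω.
Step 4 — Source phasor: V = 15.3∠0.0° V = 15.3 V.
Step 5 — Current: I = V / Z = 0.102 - j0.0008502 A = 0.102∠-0.5° A.
Step 6 — Complex power: S = V·I* = 1.56 + j0.01301 VA.
Step 7 — Real power: P = Re(S) = 1.56 W.
Step 8 — Reactive power: Q = Im(S) = 0.01301 VAR.
Step 9 — Apparent power: |S| = 1.561 VA.
Step 10 — Power factor: PF = P/|S| = 1 (lagging).

(a) P = 1.56 W  (b) Q = 0.01301 VAR  (c) S = 1.561 VA  (d) PF = 1 (lagging)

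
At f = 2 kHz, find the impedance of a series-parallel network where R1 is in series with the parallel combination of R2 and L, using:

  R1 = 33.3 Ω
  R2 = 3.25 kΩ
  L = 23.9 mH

Step 1 — Angular frequency: ω = 2π·f = 2π·2000 = 1.257e+04 rad/s.
Step 2 — Component impedances:
  R1: Z = R = 33.3 Ω
  R2: Z = R = 3250 Ω
  L: Z = jωL = j·1.257e+04·0.0239 = 0 + j300.3 Ω
Step 3 — Parallel branch: R2 || L = 1/(1/R2 + 1/L) = 27.52 + j297.8 Ω.
Step 4 — Series with R1: Z_total = R1 + (R2 || L) = 60.82 + j297.8 Ω = 303.9∠78.5° Ω.

Z = 60.82 + j297.8 Ω = 303.9∠78.5° Ω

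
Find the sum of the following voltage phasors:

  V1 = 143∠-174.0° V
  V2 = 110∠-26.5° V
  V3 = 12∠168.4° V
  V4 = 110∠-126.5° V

Step 1 — Convert each phasor to rectangular form:
  V1 = 143·(cos(-174.0°) + j·sin(-174.0°)) = -142.2 - j14.95 V
  V2 = 110·(cos(-26.5°) + j·sin(-26.5°)) = 98.44 - j49.08 V
  V3 = 12·(cos(168.4°) + j·sin(168.4°)) = -11.75 + j2.413 V
  V4 = 110·(cos(-126.5°) + j·sin(-126.5°)) = -65.43 - j88.42 V
Step 2 — Sum components: V_total = -121 - j150 V.
Step 3 — Convert to polar: |V_total| = 192.7 V, ∠V_total = -128.9°.

V_total = 192.7∠-128.9° V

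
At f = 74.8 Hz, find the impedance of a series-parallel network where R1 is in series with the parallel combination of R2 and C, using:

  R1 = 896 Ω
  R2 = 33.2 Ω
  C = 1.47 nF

Step 1 — Angular frequency: ω = 2π·f = 2π·74.8 = 470 rad/s.
Step 2 — Component impedances:
  R1: Z = R = 896 Ω
  R2: Z = R = 33.2 Ω
  C: Z = 1/(jωC) = -j/(ω·C) = 0 - j1.447e+06 Ω
Step 3 — Parallel branch: R2 || C = 1/(1/R2 + 1/C) = 33.2 - j0.0007615 Ω.
Step 4 — Series with R1: Z_total = R1 + (R2 || C) = 929.2 - j0.0007615 Ω = 929.2∠-0.0° Ω.

Z = 929.2 - j0.0007615 Ω = 929.2∠-0.0° Ω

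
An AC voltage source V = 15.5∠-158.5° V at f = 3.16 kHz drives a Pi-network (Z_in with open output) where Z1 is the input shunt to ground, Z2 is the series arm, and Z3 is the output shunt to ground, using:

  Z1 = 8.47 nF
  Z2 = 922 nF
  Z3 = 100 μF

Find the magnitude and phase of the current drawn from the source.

Step 1 — Angular frequency: ω = 2π·f = 2π·3160 = 1.985e+04 rad/s.
Step 2 — Component impedances:
  Z1: Z = 1/(jωC) = -j/(ω·C) = 0 - j5946 Ω
  Z2: Z = 1/(jωC) = -j/(ω·C) = 0 - j54.63 Ω
  Z3: Z = 1/(jωC) = -j/(ω·C) = 0 - j0.5037 Ω
Step 3 — With open output, the series arm Z2 and the output shunt Z3 appear in series to ground: Z2 + Z3 = 0 - j55.13 Ω.
Step 4 — Parallel with input shunt Z1: Z_in = Z1 || (Z2 + Z3) = 0 - j54.62 Ω = 54.62∠-90.0° Ω.
Step 5 — Source phasor: V = 15.5∠-158.5° V = -14.42 - j5.681 V.
Step 6 — Ohm's law: I = V / Z_total = (-14.42 - j5.681) / (0 - j54.62) = 0.104 - j0.264 A.
Step 7 — Convert to polar: |I| = 0.2838 A, ∠I = -68.5°.

I = 0.2838∠-68.5° A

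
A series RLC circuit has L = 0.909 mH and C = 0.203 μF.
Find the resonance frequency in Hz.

Step 1 — Resonance condition Im(Z)=0 gives ω₀ = 1/√(LC).
Step 2 — ω₀ = 1/√(0.000909·2.03e-07) = 7.362e+04 rad/s.
Step 3 — f₀ = ω₀/(2π) = 1.172e+04 Hz.

f₀ = 1.172e+04 Hz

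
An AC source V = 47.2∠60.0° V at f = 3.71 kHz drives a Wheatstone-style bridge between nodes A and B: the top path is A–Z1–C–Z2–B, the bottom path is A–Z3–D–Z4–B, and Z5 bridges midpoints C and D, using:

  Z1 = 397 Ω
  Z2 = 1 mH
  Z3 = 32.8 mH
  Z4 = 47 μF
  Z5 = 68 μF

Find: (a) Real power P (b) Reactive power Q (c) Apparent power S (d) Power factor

Step 1 — Angular frequency: ω = 2π·f = 2π·3710 = 2.331e+04 rad/s.
Step 2 — Component impedances:
  Z1: Z = R = 397 Ω
  Z2: Z = jωL = j·2.331e+04·0.001 = 0 + j23.31 Ω
  Z3: Z = jωL = j·2.331e+04·0.0328 = 0 + j764.6 Ω
  Z4: Z = 1/(jωC) = -j/(ω·C) = 0 - j0.9127 Ω
  Z5: Z = 1/(jωC) = -j/(ω·C) = 0 - j0.6309 Ω
Step 3 — Bridge requires nodal analysis (the Z5 bridge couples midpoints C and D, so the two paths cannot be reduced to a simple series/parallel combination). Setting node B to ground and injecting 1 A at node A, the 3-node admittance system at A, C, D solves to V_A = Z_AB = 313.1 + j161.1 Ω = 352.1∠27.2° Ω.
Step 4 — Source phasor: V = 47.2∠60.0° V = 23.6 + j40.88 V.
Step 5 — Current: I = V / Z = 0.1127 + j0.07257 A = 0.134∠32.8° A.
Step 6 — Complex power: S = V·I* = 5.626 + j2.894 VA.
Step 7 — Real power: P = Re(S) = 5.626 W.
Step 8 — Reactive power: Q = Im(S) = 2.894 VAR.
Step 9 — Apparent power: |S| = 6.327 VA.
Step 10 — Power factor: PF = P/|S| = 0.8892 (lagging).

(a) P = 5.626 W  (b) Q = 2.894 VAR  (c) S = 6.327 VA  (d) PF = 0.8892 (lagging)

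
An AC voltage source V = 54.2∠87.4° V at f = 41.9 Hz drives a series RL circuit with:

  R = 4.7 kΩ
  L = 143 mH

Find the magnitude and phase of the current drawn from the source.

Step 1 — Angular frequency: ω = 2π·f = 2π·41.9 = 263.3 rad/s.
Step 2 — Component impedances:
  R: Z = R = 4700 Ω
  L: Z = jωL = j·263.3·0.143 = 0 + j37.65 Ω
Step 3 — Series combination: Z_total = R + L = 4700 + j37.65 Ω = 4700∠0.5° Ω.
Step 4 — Source phasor: V = 54.2∠87.4° V = 2.459 + j54.14 V.
Step 5 — Ohm's law: I = V / Z_total = (2.459 + j54.14) / (4700 + j37.65) = 0.0006154 + j0.01152 A.
Step 6 — Convert to polar: |I| = 0.01153 A, ∠I = 86.9°.

I = 0.01153∠86.9° A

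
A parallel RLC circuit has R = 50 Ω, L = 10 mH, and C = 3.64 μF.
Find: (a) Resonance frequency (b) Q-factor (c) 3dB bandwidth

Step 1 — Resonance: ω₀ = 1/√(LC) = 1/√(0.01·3.64e-06) = 5241 rad/s.
Step 2 — f₀ = ω₀/(2π) = 834.2 Hz.
Step 3 — Parallel Q: Q = R/(ω₀L) = 50/(5241·0.01) = 0.9539.
Step 4 — Bandwidth: Δω = ω₀/Q = 5495 rad/s; BW = Δω/(2π) = 874.5 Hz.

(a) f₀ = 834.2 Hz  (b) Q = 0.9539  (c) BW = 874.5 Hz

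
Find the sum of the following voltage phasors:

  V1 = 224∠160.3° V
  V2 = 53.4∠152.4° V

Step 1 — Convert each phasor to rectangular form:
  V1 = 224·(cos(160.3°) + j·sin(160.3°)) = -210.9 + j75.51 V
  V2 = 53.4·(cos(152.4°) + j·sin(152.4°)) = -47.32 + j24.74 V
Step 2 — Sum components: V_total = -258.2 + j100.2 V.
Step 3 — Convert to polar: |V_total| = 277 V, ∠V_total = 158.8°.

V_total = 277∠158.8° V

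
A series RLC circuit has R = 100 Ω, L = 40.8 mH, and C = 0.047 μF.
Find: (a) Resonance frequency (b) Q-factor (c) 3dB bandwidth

Step 1 — Resonance: ω₀ = 1/√(LC) = 1/√(0.0408·4.7e-08) = 2.284e+04 rad/s.
Step 2 — f₀ = ω₀/(2π) = 3634 Hz.
Step 3 — Series Q: Q = ω₀L/R = 2.284e+04·0.0408/100 = 9.317.
Step 4 — Bandwidth: Δω = ω₀/Q = 2451 rad/s; BW = Δω/(2π) = 390.1 Hz.

(a) f₀ = 3634 Hz  (b) Q = 9.317  (c) BW = 390.1 Hz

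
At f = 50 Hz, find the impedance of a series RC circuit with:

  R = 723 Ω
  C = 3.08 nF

Step 1 — Angular frequency: ω = 2π·f = 2π·50 = 314.2 rad/s.
Step 2 — Component impedances:
  R: Z = R = 723 Ω
  C: Z = 1/(jωC) = -j/(ω·C) = 0 - j1.033e+06 Ω
Step 3 — Series combination: Z_total = R + C = 723 - j1.033e+06 Ω = 1.033e+06∠-90.0° Ω.

Z = 723 - j1.033e+06 Ω = 1.033e+06∠-90.0° Ω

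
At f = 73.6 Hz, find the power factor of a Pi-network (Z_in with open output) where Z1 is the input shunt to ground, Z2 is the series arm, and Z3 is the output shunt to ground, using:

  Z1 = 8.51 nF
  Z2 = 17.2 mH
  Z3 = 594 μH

Step 1 — Angular frequency: ω = 2π·f = 2π·73.6 = 462.4 rad/s.
Step 2 — Component impedances:
  Z1: Z = 1/(jωC) = -j/(ω·C) = 0 - j2.541e+05 Ω
  Z2: Z = jωL = j·462.4·0.0172 = 0 + j7.954 Ω
  Z3: Z = jωL = j·462.4·0.000594 = 0 + j0.2747 Ω
Step 3 — With open output, the series arm Z2 and the output shunt Z3 appear in series to ground: Z2 + Z3 = 0 + j8.229 Ω.
Step 4 — Parallel with input shunt Z1: Z_in = Z1 || (Z2 + Z3) = 0 + j8.229 Ω = 8.229∠90.0° Ω.
Step 5 — Power factor: PF = cos(φ) = Re(Z)/|Z| = -0/8.229 = -0.
Step 6 — Type: Im(Z) = 8.229 ⇒ lagging (phase φ = 90.0°).

PF = -0 (lagging, φ = 90.0°)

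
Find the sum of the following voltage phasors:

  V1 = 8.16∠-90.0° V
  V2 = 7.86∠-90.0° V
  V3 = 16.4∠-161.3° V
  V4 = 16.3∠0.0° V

Step 1 — Convert each phasor to rectangular form:
  V1 = 8.16·(cos(-90.0°) + j·sin(-90.0°)) = 0 - j8.16 V
  V2 = 7.86·(cos(-90.0°) + j·sin(-90.0°)) = 0 - j7.86 V
  V3 = 16.4·(cos(-161.3°) + j·sin(-161.3°)) = -15.53 - j5.258 V
  V4 = 16.3·(cos(0.0°) + j·sin(0.0°)) = 16.3 V
Step 2 — Sum components: V_total = 0.7658 - j21.28 V.
Step 3 — Convert to polar: |V_total| = 21.29 V, ∠V_total = -87.9°.

V_total = 21.29∠-87.9° V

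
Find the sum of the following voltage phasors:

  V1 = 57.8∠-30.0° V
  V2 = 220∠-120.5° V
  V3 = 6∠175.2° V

Step 1 — Convert each phasor to rectangular form:
  V1 = 57.8·(cos(-30.0°) + j·sin(-30.0°)) = 50.06 - j28.9 V
  V2 = 220·(cos(-120.5°) + j·sin(-120.5°)) = -111.7 - j189.6 V
  V3 = 6·(cos(175.2°) + j·sin(175.2°)) = -5.979 + j0.5021 V
Step 2 — Sum components: V_total = -67.58 - j218 V.
Step 3 — Convert to polar: |V_total| = 228.2 V, ∠V_total = -107.2°.

V_total = 228.2∠-107.2° V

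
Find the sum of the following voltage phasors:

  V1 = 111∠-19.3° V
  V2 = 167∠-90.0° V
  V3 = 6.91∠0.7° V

Step 1 — Convert each phasor to rectangular form:
  V1 = 111·(cos(-19.3°) + j·sin(-19.3°)) = 104.8 - j36.69 V
  V2 = 167·(cos(-90.0°) + j·sin(-90.0°)) = 0 - j167 V
  V3 = 6.91·(cos(0.7°) + j·sin(0.7°)) = 6.909 + j0.08442 V
Step 2 — Sum components: V_total = 111.7 - j203.6 V.
Step 3 — Convert to polar: |V_total| = 232.2 V, ∠V_total = -61.3°.

V_total = 232.2∠-61.3° V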